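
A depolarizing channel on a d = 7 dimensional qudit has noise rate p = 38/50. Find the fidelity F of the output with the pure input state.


F = (1-p) + p/d
= (1 - 0.7600) + 0.7600/7
= 0.2400 + 0.1086
= 0.3486

0.3486


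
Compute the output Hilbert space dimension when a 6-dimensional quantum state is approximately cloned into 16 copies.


Output space = H^(tensor 16) where dim(H) = 6
dim = 6^16
= 36 (after 2 factors)
= 216 (after 3 factors)
= 1296 (after 4 factors)
= 7776 (after 5 factors)
= 46656 (after 6 factors)
= 279936 (after 7 factors)
= 1679616 (after 8 factors)
= 10077696 (after 9 factors)
= 60466176 (after 10 factors)
= 362797056 (after 11 factors)
= 2176782336 (after 12 factors)
= 13060694016 (after 13 factors)
= 78364164096 (after 14 factors)
= 470184984576 (after 15 factors)
= 2821109907456 (after 16 factors)
= 2821109907456

2821109907456


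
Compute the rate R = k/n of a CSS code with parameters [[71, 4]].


Code rate R = k/n
= 4/71
= 0.0563

0.0563


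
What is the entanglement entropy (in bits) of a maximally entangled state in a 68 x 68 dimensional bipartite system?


For a maximally entangled state in d x d:
S = log2(d) = log2(68)
= 6.0875

6.0875


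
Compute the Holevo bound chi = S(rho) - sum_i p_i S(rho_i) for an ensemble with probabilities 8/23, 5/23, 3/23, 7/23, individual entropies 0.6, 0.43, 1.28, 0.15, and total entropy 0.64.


chi = S(rho) - sum_i p_i * S(rho_i)
Weighted entropy = 8/23 * 0.6 + 5/23 * 0.43 + 3/23 * 1.28 + 7/23 * 0.15
= 0.5148
chi = 0.64 - 0.5148
= 0.1252

0.1252


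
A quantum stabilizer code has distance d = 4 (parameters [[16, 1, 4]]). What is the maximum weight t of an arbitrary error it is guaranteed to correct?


Code parameters: [[16, 1, 4]], distance d = 4.
Number of correctable errors = floor((d-1)/2)
= floor((4 - 1)/2)
= floor(3/2)
= 1

1


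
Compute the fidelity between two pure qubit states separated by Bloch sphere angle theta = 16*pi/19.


For states separated by angle theta on Bloch sphere:
F = cos^2(theta/2)
theta = 16*pi/19 = 2.6456
theta/2 = 1.3228
cos(theta/2) = 0.2455
F = 0.0603

0.0603


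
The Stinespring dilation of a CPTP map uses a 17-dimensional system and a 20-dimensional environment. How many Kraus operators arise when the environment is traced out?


Tracing out the environment in an orthonormal basis {|i>_E} gives Kraus operators K_i = <i|_E U |0>_E.
Number of Kraus operators = dim(H_env) = d_env
= 20

20


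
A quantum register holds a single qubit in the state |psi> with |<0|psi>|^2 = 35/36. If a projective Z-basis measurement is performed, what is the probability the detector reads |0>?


|alpha|^2 = 35/36 = 0.9722
|beta|^2 = 1 - 35/36 = 1/36 = 0.0278
P(|0>) = |alpha|^2 = 0.9722

0.9722


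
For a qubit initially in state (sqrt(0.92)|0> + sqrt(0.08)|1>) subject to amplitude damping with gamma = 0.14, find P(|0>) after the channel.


For amplitude damping with parameter gamma on state sqrt(a)|0> + sqrt(b)|1>:
alpha^2 = 0.92, beta^2 = 0.08
P(|0>) = alpha^2 + gamma * beta^2
= 0.92 + 0.14 * 0.08
= 0.92 + 0.0112
= 0.9312

0.9312


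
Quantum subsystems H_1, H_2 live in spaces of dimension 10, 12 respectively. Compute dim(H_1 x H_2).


dim(H_1 x H_2) = 10 * 12
= 120

120


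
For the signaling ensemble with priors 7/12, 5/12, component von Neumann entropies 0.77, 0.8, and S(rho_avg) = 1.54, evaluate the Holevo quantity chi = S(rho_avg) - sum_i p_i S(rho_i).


chi = S(rho) - sum_i p_i * S(rho_i)
Weighted entropy = 7/12 * 0.77 + 5/12 * 0.8
= 0.7825
chi = 1.54 - 0.7825
= 0.7575

0.7575


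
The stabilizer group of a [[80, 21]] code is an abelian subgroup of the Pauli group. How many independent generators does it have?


For an [[n,k]] stabilizer code:
Number of stabilizer generators = n - k
= 80 - 21
= 59

59


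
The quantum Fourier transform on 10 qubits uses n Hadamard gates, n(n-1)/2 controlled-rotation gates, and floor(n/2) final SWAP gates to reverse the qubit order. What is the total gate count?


Hadamard gates: 10
Controlled rotations: n*(n-1)/2 = 10*9/2 = 45
SWAP gates: floor(n/2) = floor(10/2) = 5
Total = 10 + 45 + 5
= 60

60


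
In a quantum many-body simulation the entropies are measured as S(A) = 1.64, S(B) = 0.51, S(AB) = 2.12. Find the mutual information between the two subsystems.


I(A:B) = S(A) + S(B) - S(AB)
= 1.64 + 0.51 - 2.12
= 0.0300

0.0300


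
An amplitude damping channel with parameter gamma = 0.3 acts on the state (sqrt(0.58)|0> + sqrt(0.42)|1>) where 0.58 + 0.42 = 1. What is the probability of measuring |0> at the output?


For amplitude damping with parameter gamma on state sqrt(a)|0> + sqrt(b)|1>:
alpha^2 = 0.58, beta^2 = 0.42
P(|0>) = alpha^2 + gamma * beta^2
= 0.58 + 0.3 * 0.42
= 0.58 + 0.1260
= 0.7060

0.7060


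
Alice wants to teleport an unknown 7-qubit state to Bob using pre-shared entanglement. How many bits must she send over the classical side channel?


Quantum teleportation requires 2 classical bits per qubit teleported.
7 qubit(s) -> 2 * 7 = 14 classical bits

14


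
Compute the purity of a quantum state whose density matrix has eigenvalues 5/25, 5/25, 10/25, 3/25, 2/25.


tr(rho^2) = sum of eigenvalues squared
= (5/25)^2 + (5/25)^2 + (10/25)^2 + (3/25)^2 + (2/25)^2
= (25 + 25 + 100 + 9 + 4) / 625
= 163/625
= 0.2608

0.2608


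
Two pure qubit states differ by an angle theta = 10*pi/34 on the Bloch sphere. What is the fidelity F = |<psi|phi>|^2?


For states separated by angle theta on Bloch sphere:
F = cos^2(theta/2)
theta = 10*pi/34 = 0.9240
theta/2 = 0.4620
cos(theta/2) = 0.8952
F = 0.8013

0.8013


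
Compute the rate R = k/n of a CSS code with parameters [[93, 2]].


Code rate R = k/n
= 2/93
= 0.0215

0.0215


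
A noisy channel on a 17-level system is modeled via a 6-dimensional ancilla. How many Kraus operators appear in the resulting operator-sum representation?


Tracing out the environment in an orthonormal basis {|i>_E} gives Kraus operators K_i = <i|_E U |0>_E.
Number of Kraus operators = dim(H_env) = d_env
= 6

6


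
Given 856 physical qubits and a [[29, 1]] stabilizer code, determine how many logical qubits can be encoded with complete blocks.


Each code block uses 29 physical qubits for 1 logical qubit(s).
Number of complete blocks = floor(856 / 29) = 29
Logical qubits = 29 * 1
= 29

29


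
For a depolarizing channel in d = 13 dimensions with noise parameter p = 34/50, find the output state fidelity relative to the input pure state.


F = (1-p) + p/d
= (1 - 0.6800) + 0.6800/13
= 0.3200 + 0.0523
= 0.3723

0.3723


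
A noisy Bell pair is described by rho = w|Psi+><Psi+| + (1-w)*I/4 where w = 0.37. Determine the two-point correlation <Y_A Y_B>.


|Psi+> = (|01> + |10>)/sqrt(2)
For the pure Bell state, <Y_A Y_B> = +1 (Bell-state Pauli correlator).
The maximally-mixed part I/4 has tr(I/4 * P tensor P) = 0 for any traceless Pauli P.
So <Y_A Y_B>_rho = w * (+1) + (1 - w) * 0
= 0.37 * (+1)
= 0.3700

0.3700


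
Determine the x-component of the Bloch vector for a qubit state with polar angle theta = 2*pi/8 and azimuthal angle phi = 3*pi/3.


theta = 0.7854, phi = 3.1416
r_x = sin(theta)*cos(phi) = 0.7071 * -1.0000
r_x = -0.7071

-0.7071


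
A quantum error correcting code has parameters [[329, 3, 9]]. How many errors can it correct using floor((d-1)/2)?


Code parameters: [[329, 3, 9]], distance d = 9.
Number of correctable errors = floor((d-1)/2)
= floor((9 - 1)/2)
= floor(8/2)
= 4

4


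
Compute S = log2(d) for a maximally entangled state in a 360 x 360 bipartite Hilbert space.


For a maximally entangled state in d x d:
S = log2(d) = log2(360)
= 8.4919

8.4919


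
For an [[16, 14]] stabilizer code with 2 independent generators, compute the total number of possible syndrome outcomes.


Each stabilizer generator gives a binary (+1 or -1) measurement outcome.
With 2 independent generators:
Total syndromes = 2^2
= 4

4


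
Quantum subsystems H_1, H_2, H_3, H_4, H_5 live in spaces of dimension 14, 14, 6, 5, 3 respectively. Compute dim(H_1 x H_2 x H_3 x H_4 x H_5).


dim(H_1 x H_2 x H_3 x H_4 x H_5) = 14 * 14 * 6 * 5 * 3
= 196 * 6 * 5 * 3
= 1176 * 5 * 3
= 5880 * 3
= 17640

17640


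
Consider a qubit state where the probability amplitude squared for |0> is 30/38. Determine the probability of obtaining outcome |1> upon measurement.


|alpha|^2 = 30/38 = 0.7895
|beta|^2 = 1 - 30/38 = 8/38 = 0.2105
P(|1>) = |beta|^2 = 0.2105

0.2105


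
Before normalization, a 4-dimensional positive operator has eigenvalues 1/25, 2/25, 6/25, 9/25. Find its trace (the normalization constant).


tr(M) = sum of eigenvalues
= 1/25 + 2/25 + 6/25 + 9/25
= 18/25
= 0.7200

0.7200


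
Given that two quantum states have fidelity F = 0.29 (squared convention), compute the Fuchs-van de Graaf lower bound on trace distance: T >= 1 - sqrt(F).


Fuchs-van de Graaf (squared-fidelity convention): 1 - sqrt(F) <= T <= sqrt(1 - F).
Lower bound: T >= 1 - sqrt(F)
sqrt(F) = sqrt(0.29) = 0.5385
T >= 1 - 0.5385
T >= 0.4615

0.4615


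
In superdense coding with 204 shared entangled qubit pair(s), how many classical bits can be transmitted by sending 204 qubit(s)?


Superdense coding allows 2 classical bits per shared entangled pair.
204 pair(s) -> 2 * 204 = 408 classical bits

408


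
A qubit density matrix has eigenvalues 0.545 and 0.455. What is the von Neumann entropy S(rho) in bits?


S = -p*log2(p) - (1-p)*log2(1-p)
p = 0.5450, 1-p = 0.4550
= -0.5450 * log2(0.5450) - 0.4550 * log2(0.4550)
= -(-0.4772) - (-0.5169)
= 0.9941

0.9941


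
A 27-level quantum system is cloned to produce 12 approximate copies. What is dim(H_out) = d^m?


Output space = H^(tensor 12) where dim(H) = 27
dim = 27^12
= 729 (after 2 factors)
= 19683 (after 3 factors)
= 531441 (after 4 factors)
= 14348907 (after 5 factors)
= 387420489 (after 6 factors)
= 10460353203 (after 7 factors)
= 282429536481 (after 8 factors)
= 7625597484987 (after 9 factors)
= 205891132094649 (after 10 factors)
= 5559060566555523 (after 11 factors)
= 150094635296999121 (after 12 factors)
= 150094635296999121

150094635296999121


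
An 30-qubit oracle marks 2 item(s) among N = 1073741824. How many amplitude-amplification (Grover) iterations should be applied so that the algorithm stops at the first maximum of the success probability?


After j Grover iterations the success probability is P(j) = sin^2((2j+1)*theta), where sin(theta) = sqrt(k/N).
N = 2^30 = 1073741824, k = 2
sin(theta) = sqrt(k/N) = 4.315837288e-05
theta = arcsin(sqrt(k/N)) = 4.315837289e-05 rad
P(j) reaches its first maximum when (2j+1)*theta is as close as possible to pi/2, i.e. j = round(pi/(4*theta) - 1/2).
pi/(4*theta) - 1/2 = 18197.5485
(For comparison, the common estimate pi/4 * sqrt(N/k) = 18198.0485; the exact maximiser is used here.)
Optimal iterations = 18198

18198


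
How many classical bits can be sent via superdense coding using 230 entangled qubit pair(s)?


Superdense coding allows 2 classical bits per shared entangled pair.
230 pair(s) -> 2 * 230 = 460 classical bits

460


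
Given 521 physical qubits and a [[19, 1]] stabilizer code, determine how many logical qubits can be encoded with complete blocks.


Each code block uses 19 physical qubits for 1 logical qubit(s).
Number of complete blocks = floor(521 / 19) = 27
Logical qubits = 27 * 1
= 27

27


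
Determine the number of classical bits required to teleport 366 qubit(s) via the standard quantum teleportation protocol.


Quantum teleportation requires 2 classical bits per qubit teleported.
366 qubit(s) -> 2 * 366 = 732 classical bits

732


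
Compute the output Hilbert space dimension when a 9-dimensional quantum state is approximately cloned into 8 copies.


Output space = H^(tensor 8) where dim(H) = 9
dim = 9^8
= 81 (after 2 factors)
= 729 (after 3 factors)
= 6561 (after 4 factors)
= 59049 (after 5 factors)
= 531441 (after 6 factors)
= 4782969 (after 7 factors)
= 43046721 (after 8 factors)
= 43046721

43046721


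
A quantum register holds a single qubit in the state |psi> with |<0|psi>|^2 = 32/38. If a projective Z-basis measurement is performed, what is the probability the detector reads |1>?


|alpha|^2 = 32/38 = 0.8421
|beta|^2 = 1 - 32/38 = 6/38 = 0.1579
P(|1>) = |beta|^2 = 0.1579

0.1579


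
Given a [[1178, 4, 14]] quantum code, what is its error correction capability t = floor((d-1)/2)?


Code parameters: [[1178, 4, 14]], distance d = 14.
Number of correctable errors = floor((d-1)/2)
= floor((14 - 1)/2)
= floor(13/2)
= 6

6


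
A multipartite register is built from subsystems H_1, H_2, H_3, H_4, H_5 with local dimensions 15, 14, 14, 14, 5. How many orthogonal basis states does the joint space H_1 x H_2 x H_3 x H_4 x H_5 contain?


dim(H_1 x H_2 x H_3 x H_4 x H_5) = 15 * 14 * 14 * 14 * 5
= 210 * 14 * 14 * 5
= 2940 * 14 * 5
= 41160 * 5
= 205800

205800


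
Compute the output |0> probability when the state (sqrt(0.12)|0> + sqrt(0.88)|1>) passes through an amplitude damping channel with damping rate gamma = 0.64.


For amplitude damping with parameter gamma on state sqrt(a)|0> + sqrt(b)|1>:
alpha^2 = 0.12, beta^2 = 0.88
P(|0>) = alpha^2 + gamma * beta^2
= 0.12 + 0.64 * 0.88
= 0.12 + 0.5632
= 0.6832

0.6832


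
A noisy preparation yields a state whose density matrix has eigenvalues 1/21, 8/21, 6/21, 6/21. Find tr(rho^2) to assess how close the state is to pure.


tr(rho^2) = sum of eigenvalues squared
= (1/21)^2 + (8/21)^2 + (6/21)^2 + (6/21)^2
= (1 + 64 + 36 + 36) / 441
= 137/441
= 0.3107

0.3107


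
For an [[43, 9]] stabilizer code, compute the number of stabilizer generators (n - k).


For an [[n,k]] stabilizer code:
Number of stabilizer generators = n - k
= 43 - 9
= 34

34


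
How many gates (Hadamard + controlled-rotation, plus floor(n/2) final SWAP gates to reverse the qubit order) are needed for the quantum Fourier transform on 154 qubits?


Hadamard gates: 154
Controlled rotations: n*(n-1)/2 = 154*153/2 = 11781
SWAP gates: floor(n/2) = floor(154/2) = 77
Total = 154 + 11781 + 77
= 12012

12012


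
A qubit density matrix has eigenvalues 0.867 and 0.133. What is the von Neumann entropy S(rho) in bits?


S = -p*log2(p) - (1-p)*log2(1-p)
p = 0.8670, 1-p = 0.1330
= -0.8670 * log2(0.8670) - 0.1330 * log2(0.1330)
= -(-0.1785) - (-0.3871)
= 0.5656

0.5656


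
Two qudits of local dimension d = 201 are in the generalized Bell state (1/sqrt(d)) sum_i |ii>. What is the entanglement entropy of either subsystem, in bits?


For a maximally entangled state in d x d:
S = log2(d) = log2(201)
= 7.6511

7.6511


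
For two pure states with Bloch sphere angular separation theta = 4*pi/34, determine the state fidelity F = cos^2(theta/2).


For states separated by angle theta on Bloch sphere:
F = cos^2(theta/2)
theta = 4*pi/34 = 0.3696
theta/2 = 0.1848
cos(theta/2) = 0.9830
F = 0.9662

0.9662


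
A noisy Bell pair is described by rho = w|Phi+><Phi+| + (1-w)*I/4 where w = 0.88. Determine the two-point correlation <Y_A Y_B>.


|Phi+> = (|00> + |11>)/sqrt(2)
For the pure Bell state, <Y_A Y_B> = -1 (Bell-state Pauli correlator).
The maximally-mixed part I/4 has tr(I/4 * P tensor P) = 0 for any traceless Pauli P.
So <Y_A Y_B>_rho = w * (-1) + (1 - w) * 0
= 0.88 * (-1)
= -0.8800

-0.8800


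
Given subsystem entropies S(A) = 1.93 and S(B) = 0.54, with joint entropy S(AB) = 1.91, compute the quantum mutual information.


I(A:B) = S(A) + S(B) - S(AB)
= 1.93 + 0.54 - 1.91
= 0.5600

0.5600


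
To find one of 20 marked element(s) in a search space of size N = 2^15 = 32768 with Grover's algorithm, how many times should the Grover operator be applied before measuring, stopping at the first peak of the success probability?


After j Grover iterations the success probability is P(j) = sin^2((2j+1)*theta), where sin(theta) = sqrt(k/N).
N = 2^15 = 32768, k = 20
sin(theta) = sqrt(k/N) = 0.02470529422
theta = arcsin(sqrt(k/N)) = 0.02470780806 rad
P(j) reaches its first maximum when (2j+1)*theta is as close as possible to pi/2, i.e. j = round(pi/(4*theta) - 1/2).
pi/(4*theta) - 1/2 = 31.2874
(For comparison, the common estimate pi/4 * sqrt(N/k) = 31.7907; the exact maximiser is used here.)
Optimal iterations = 31

31


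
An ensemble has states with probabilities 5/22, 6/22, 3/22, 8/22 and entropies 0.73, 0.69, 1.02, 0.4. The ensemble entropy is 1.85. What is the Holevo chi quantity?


chi = S(rho) - sum_i p_i * S(rho_i)
Weighted entropy = 5/22 * 0.73 + 6/22 * 0.69 + 3/22 * 1.02 + 8/22 * 0.4
= 0.6386
chi = 1.85 - 0.6386
= 1.2114

1.2114


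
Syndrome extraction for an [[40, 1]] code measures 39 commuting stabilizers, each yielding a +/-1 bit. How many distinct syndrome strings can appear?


Each stabilizer generator gives a binary (+1 or -1) measurement outcome.
With 39 independent generators:
Total syndromes = 2^39
= 549755813888

549755813888


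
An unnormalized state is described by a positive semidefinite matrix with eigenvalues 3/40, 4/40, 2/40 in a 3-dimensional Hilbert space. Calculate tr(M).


tr(M) = sum of eigenvalues
= 3/40 + 4/40 + 2/40
= 9/40
= 0.2250

0.2250


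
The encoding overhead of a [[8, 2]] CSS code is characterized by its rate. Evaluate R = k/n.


Code rate R = k/n
= 2/8
= 0.2500

0.2500


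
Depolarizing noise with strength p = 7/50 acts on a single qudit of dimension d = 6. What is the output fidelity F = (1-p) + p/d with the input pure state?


F = (1-p) + p/d
= (1 - 0.1400) + 0.1400/6
= 0.8600 + 0.0233
= 0.8833

0.8833


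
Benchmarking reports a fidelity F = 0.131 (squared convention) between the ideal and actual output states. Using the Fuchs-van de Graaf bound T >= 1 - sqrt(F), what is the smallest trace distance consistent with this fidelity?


Fuchs-van de Graaf (squared-fidelity convention): 1 - sqrt(F) <= T <= sqrt(1 - F).
Lower bound: T >= 1 - sqrt(F)
sqrt(F) = sqrt(0.131) = 0.3619
T >= 1 - 0.3619
T >= 0.6381

0.6381


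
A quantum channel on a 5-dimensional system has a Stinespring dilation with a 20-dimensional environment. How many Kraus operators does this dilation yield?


Tracing out the environment in an orthonormal basis {|i>_E} gives Kraus operators K_i = <i|_E U |0>_E.
Number of Kraus operators = dim(H_env) = d_env
= 20

20


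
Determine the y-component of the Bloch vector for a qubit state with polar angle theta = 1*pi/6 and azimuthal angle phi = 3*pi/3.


theta = 0.5236, phi = 3.1416
r_y = sin(theta)*sin(phi) = 0.5000 * 0.0000
r_y = 0.0000

0.0000


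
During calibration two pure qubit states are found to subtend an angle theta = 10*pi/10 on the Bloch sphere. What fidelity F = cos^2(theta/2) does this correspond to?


For states separated by angle theta on Bloch sphere:
F = cos^2(theta/2)
theta = 10*pi/10 = 3.1416
theta/2 = 1.5708
cos(theta/2) = 0.0000
F = 0.0000

0.0000


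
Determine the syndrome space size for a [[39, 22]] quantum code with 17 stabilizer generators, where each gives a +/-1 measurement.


Each stabilizer generator gives a binary (+1 or -1) measurement outcome.
With 17 independent generators:
Total syndromes = 2^17
= 131072

131072


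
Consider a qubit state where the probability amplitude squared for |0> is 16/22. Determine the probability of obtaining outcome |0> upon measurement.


|alpha|^2 = 16/22 = 0.7273
|beta|^2 = 1 - 16/22 = 6/22 = 0.2727
P(|0>) = |alpha|^2 = 0.7273

0.7273


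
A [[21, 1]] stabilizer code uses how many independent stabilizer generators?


For an [[n,k]] stabilizer code:
Number of stabilizer generators = n - k
= 21 - 1
= 20

20


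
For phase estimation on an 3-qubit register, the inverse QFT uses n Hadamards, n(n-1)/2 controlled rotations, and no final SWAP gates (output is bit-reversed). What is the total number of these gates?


Hadamard gates: 3
Controlled rotations: n*(n-1)/2 = 3*2/2 = 3
SWAP gates: 0 (omitted)
Total = 3 + 3
= 6

6


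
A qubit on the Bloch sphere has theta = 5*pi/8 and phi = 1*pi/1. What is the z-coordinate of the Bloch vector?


theta = 1.9635, phi = 3.1416
r_z = cos(theta) = -0.3827

-0.3827


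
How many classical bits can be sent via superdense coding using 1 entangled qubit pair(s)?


Superdense coding allows 2 classical bits per shared entangled pair.
1 pair(s) -> 2 * 1 = 2 classical bits

2


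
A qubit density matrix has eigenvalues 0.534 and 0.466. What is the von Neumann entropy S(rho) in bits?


S = -p*log2(p) - (1-p)*log2(1-p)
p = 0.5340, 1-p = 0.4660
= -0.5340 * log2(0.5340) - 0.4660 * log2(0.4660)
= -(-0.4833) - (-0.5133)
= 0.9967

0.9967


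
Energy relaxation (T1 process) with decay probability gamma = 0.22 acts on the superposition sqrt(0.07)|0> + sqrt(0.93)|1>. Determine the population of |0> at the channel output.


For amplitude damping with parameter gamma on state sqrt(a)|0> + sqrt(b)|1>:
alpha^2 = 0.07, beta^2 = 0.93
P(|0>) = alpha^2 + gamma * beta^2
= 0.07 + 0.22 * 0.93
= 0.07 + 0.2046
= 0.2746

0.2746


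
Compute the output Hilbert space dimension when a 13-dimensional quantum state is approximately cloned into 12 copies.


Output space = H^(tensor 12) where dim(H) = 13
dim = 13^12
= 169 (after 2 factors)
= 2197 (after 3 factors)
= 28561 (after 4 factors)
= 371293 (after 5 factors)
= 4826809 (after 6 factors)
= 62748517 (after 7 factors)
= 815730721 (after 8 factors)
= 10604499373 (after 9 factors)
= 137858491849 (after 10 factors)
= 1792160394037 (after 11 factors)
= 23298085122481 (after 12 factors)
= 23298085122481

23298085122481


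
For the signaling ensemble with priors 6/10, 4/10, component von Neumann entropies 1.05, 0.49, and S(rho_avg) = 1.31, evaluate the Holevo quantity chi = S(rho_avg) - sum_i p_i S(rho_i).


chi = S(rho) - sum_i p_i * S(rho_i)
Weighted entropy = 6/10 * 1.05 + 4/10 * 0.49
= 0.8260
chi = 1.31 - 0.8260
= 0.4840

0.4840


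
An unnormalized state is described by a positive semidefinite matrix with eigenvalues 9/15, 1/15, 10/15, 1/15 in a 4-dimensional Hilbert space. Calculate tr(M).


tr(M) = sum of eigenvalues
= 9/15 + 1/15 + 10/15 + 1/15
= 21/15
= 1.4000

1.4000


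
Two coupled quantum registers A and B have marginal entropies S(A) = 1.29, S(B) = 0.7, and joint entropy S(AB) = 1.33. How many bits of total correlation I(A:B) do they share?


I(A:B) = S(A) + S(B) - S(AB)
= 1.29 + 0.7 - 1.33
= 0.6600

0.6600


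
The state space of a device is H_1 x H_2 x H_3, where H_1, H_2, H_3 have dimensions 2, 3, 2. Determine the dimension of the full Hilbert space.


dim(H_1 x H_2 x H_3) = 2 * 3 * 2
= 6 * 2
= 12

12


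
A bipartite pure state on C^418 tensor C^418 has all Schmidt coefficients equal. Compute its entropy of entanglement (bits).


For a maximally entangled state in d x d:
S = log2(d) = log2(418)
= 8.7074

8.7074


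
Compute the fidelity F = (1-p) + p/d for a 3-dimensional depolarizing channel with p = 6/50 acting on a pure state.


F = (1-p) + p/d
= (1 - 0.1200) + 0.1200/3
= 0.8800 + 0.0400
= 0.9200

0.9200


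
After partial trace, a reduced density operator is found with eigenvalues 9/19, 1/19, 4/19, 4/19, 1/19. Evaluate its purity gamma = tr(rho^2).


tr(rho^2) = sum of eigenvalues squared
= (9/19)^2 + (1/19)^2 + (4/19)^2 + (4/19)^2 + (1/19)^2
= (81 + 1 + 16 + 16 + 1) / 361
= 115/361
= 0.3186

0.3186


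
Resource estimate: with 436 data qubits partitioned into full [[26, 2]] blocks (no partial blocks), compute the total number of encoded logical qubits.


Each code block uses 26 physical qubits for 2 logical qubit(s).
Number of complete blocks = floor(436 / 26) = 16
Logical qubits = 16 * 2
= 32

32


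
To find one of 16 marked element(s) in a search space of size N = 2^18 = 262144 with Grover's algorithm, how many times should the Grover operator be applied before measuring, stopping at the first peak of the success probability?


After j Grover iterations the success probability is P(j) = sin^2((2j+1)*theta), where sin(theta) = sqrt(k/N).
N = 2^18 = 262144, k = 16
sin(theta) = sqrt(k/N) = 0.0078125
theta = arcsin(sqrt(k/N)) = 0.007812579475 rad
P(j) reaches its first maximum when (2j+1)*theta is as close as possible to pi/2, i.e. j = round(pi/(4*theta) - 1/2).
pi/(4*theta) - 1/2 = 100.0299
(For comparison, the common estimate pi/4 * sqrt(N/k) = 100.5310; the exact maximiser is used here.)
Optimal iterations = 100

100


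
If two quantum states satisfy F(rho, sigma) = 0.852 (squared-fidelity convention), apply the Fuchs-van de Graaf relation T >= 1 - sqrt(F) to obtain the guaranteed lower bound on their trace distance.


Fuchs-van de Graaf (squared-fidelity convention): 1 - sqrt(F) <= T <= sqrt(1 - F).
Lower bound: T >= 1 - sqrt(F)
sqrt(F) = sqrt(0.852) = 0.9230
T >= 1 - 0.9230
T >= 0.0770

0.0770


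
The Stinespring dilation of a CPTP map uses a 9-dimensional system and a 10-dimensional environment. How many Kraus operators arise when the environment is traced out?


Tracing out the environment in an orthonormal basis {|i>_E} gives Kraus operators K_i = <i|_E U |0>_E.
Number of Kraus operators = dim(H_env) = d_env
= 10

10


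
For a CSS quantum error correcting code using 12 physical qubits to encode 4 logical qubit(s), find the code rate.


Code rate R = k/n
= 4/12
= 0.3333

0.3333


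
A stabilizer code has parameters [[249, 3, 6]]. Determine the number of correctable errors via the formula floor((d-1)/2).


Code parameters: [[249, 3, 6]], distance d = 6.
Number of correctable errors = floor((d-1)/2)
= floor((6 - 1)/2)
= floor(5/2)
= 2

2


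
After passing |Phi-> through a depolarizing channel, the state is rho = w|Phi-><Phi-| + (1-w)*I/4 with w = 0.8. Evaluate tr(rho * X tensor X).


|Phi-> = (|00> - |11>)/sqrt(2)
For the pure Bell state, <X_A X_B> = -1 (Bell-state Pauli correlator).
The maximally-mixed part I/4 has tr(I/4 * P tensor P) = 0 for any traceless Pauli P.
So <X_A X_B>_rho = w * (-1) + (1 - w) * 0
= 0.8 * (-1)
= -0.8000

-0.8000


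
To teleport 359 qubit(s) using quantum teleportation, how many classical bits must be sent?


Quantum teleportation requires 2 classical bits per qubit teleported.
359 qubit(s) -> 2 * 359 = 718 classical bits

718


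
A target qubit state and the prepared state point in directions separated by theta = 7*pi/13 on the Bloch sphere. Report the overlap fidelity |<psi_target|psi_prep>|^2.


For states separated by angle theta on Bloch sphere:
F = cos^2(theta/2)
theta = 7*pi/13 = 1.6916
theta/2 = 0.8458
cos(theta/2) = 0.6631
F = 0.4397

0.4397


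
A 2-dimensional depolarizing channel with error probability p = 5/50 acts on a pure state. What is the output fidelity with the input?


F = (1-p) + p/d
= (1 - 0.1000) + 0.1000/2
= 0.9000 + 0.0500
= 0.9500

0.9500


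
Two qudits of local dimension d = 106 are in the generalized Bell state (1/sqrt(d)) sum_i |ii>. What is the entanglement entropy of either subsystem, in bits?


For a maximally entangled state in d x d:
S = log2(d) = log2(106)
= 6.7279

6.7279


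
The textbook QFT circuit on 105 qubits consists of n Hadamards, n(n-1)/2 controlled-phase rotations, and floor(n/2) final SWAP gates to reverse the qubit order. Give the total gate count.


Hadamard gates: 105
Controlled rotations: n*(n-1)/2 = 105*104/2 = 5460
SWAP gates: floor(n/2) = floor(105/2) = 52
Total = 105 + 5460 + 52
= 5617

5617


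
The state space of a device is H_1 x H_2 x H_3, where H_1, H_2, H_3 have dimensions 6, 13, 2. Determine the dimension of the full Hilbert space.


dim(H_1 x H_2 x H_3) = 6 * 13 * 2
= 78 * 2
= 156

156


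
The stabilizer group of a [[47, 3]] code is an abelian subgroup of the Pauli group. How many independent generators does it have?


For an [[n,k]] stabilizer code:
Number of stabilizer generators = n - k
= 47 - 3
= 44

44


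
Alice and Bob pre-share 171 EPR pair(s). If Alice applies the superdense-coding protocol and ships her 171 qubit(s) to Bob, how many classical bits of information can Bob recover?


Superdense coding allows 2 classical bits per shared entangled pair.
171 pair(s) -> 2 * 171 = 342 classical bits

342


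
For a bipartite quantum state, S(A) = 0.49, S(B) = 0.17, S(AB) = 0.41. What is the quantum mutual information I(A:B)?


I(A:B) = S(A) + S(B) - S(AB)
= 0.49 + 0.17 - 0.41
= 0.2500

0.2500


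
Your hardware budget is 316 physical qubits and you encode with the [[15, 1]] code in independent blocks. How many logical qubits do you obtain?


Each code block uses 15 physical qubits for 1 logical qubit(s).
Number of complete blocks = floor(316 / 15) = 21
Logical qubits = 21 * 1
= 21

21


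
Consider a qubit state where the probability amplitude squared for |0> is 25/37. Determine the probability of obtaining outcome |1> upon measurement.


|alpha|^2 = 25/37 = 0.6757
|beta|^2 = 1 - 25/37 = 12/37 = 0.3243
P(|1>) = |beta|^2 = 0.3243

0.3243


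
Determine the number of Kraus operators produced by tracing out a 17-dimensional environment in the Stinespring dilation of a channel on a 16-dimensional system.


Tracing out the environment in an orthonormal basis {|i>_E} gives Kraus operators K_i = <i|_E U |0>_E.
Number of Kraus operators = dim(H_env) = d_env
= 17

17


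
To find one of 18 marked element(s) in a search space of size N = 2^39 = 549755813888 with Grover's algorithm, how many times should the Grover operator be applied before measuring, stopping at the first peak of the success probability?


After j Grover iterations the success probability is P(j) = sin^2((2j+1)*theta), where sin(theta) = sqrt(k/N).
N = 2^39 = 549755813888, k = 18
sin(theta) = sqrt(k/N) = 5.722045898e-06
theta = arcsin(sqrt(k/N)) = 5.722045898e-06 rad
P(j) reaches its first maximum when (2j+1)*theta is as close as possible to pi/2, i.e. j = round(pi/(4*theta) - 1/2).
pi/(4*theta) - 1/2 = 137257.7774
(For comparison, the common estimate pi/4 * sqrt(N/k) = 137258.2774; the exact maximiser is used here.)
Optimal iterations = 137258

137258


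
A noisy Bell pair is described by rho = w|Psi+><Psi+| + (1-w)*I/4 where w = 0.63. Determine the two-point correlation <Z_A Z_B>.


|Psi+> = (|01> + |10>)/sqrt(2)
For the pure Bell state, <Z_A Z_B> = -1 (Bell-state Pauli correlator).
The maximally-mixed part I/4 has tr(I/4 * P tensor P) = 0 for any traceless Pauli P.
So <Z_A Z_B>_rho = w * (-1) + (1 - w) * 0
= 0.63 * (-1)
= -0.6300

-0.6300


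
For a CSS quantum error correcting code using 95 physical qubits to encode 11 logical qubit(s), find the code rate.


Code rate R = k/n
= 11/95
= 0.1158

0.1158


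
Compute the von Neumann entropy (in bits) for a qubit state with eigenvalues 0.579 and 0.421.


S = -p*log2(p) - (1-p)*log2(1-p)
p = 0.5790, 1-p = 0.4210
= -0.5790 * log2(0.5790) - 0.4210 * log2(0.4210)
= -(-0.4565) - (-0.5255)
= 0.9819

0.9819


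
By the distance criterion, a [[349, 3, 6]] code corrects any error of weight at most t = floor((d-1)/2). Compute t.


Code parameters: [[349, 3, 6]], distance d = 6.
Number of correctable errors = floor((d-1)/2)
= floor((6 - 1)/2)
= floor(5/2)
= 2

2


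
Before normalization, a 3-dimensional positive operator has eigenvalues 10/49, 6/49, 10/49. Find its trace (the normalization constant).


tr(M) = sum of eigenvalues
= 10/49 + 6/49 + 10/49
= 26/49
= 0.5306

0.5306


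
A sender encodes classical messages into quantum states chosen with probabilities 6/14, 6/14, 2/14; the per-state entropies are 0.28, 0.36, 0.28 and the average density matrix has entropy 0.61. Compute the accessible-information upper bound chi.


chi = S(rho) - sum_i p_i * S(rho_i)
Weighted entropy = 6/14 * 0.28 + 6/14 * 0.36 + 2/14 * 0.28
= 0.3143
chi = 0.61 - 0.3143
= 0.2957

0.2957


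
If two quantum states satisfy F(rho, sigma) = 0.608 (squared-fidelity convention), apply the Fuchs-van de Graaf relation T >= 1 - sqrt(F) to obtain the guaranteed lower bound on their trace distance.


Fuchs-van de Graaf (squared-fidelity convention): 1 - sqrt(F) <= T <= sqrt(1 - F).
Lower bound: T >= 1 - sqrt(F)
sqrt(F) = sqrt(0.608) = 0.7797
T >= 1 - 0.7797
T >= 0.2203

0.2203


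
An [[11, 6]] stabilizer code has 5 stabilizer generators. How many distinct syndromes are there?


Each stabilizer generator gives a binary (+1 or -1) measurement outcome.
With 5 independent generators:
Total syndromes = 2^5
= 32

32


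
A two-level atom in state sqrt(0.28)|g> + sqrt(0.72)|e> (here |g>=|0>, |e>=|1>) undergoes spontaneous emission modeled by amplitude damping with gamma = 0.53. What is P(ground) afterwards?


For amplitude damping with parameter gamma on state sqrt(a)|0> + sqrt(b)|1>:
alpha^2 = 0.28, beta^2 = 0.72
P(|0>) = alpha^2 + gamma * beta^2
= 0.28 + 0.53 * 0.72
= 0.28 + 0.3816
= 0.6616

0.6616


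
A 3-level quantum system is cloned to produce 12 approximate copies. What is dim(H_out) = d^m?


Output space = H^(tensor 12) where dim(H) = 3
dim = 3^12
= 9 (after 2 factors)
= 27 (after 3 factors)
= 81 (after 4 factors)
= 243 (after 5 factors)
= 729 (after 6 factors)
= 2187 (after 7 factors)
= 6561 (after 8 factors)
= 19683 (after 9 factors)
= 59049 (after 10 factors)
= 177147 (after 11 factors)
= 531441 (after 12 factors)
= 531441

531441


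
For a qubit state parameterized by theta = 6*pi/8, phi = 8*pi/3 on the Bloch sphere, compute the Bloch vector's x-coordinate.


theta = 2.3562, phi = 8.3776
r_x = sin(theta)*cos(phi) = 0.7071 * -0.5000
r_x = -0.3536

-0.3536


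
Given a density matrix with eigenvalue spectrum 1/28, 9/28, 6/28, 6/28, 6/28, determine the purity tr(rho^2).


tr(rho^2) = sum of eigenvalues squared
= (1/28)^2 + (9/28)^2 + (6/28)^2 + (6/28)^2 + (6/28)^2
= (1 + 81 + 36 + 36 + 36) / 784
= 190/784
= 0.2423

0.2423


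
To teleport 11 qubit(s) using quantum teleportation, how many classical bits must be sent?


Quantum teleportation requires 2 classical bits per qubit teleported.
11 qubit(s) -> 2 * 11 = 22 classical bits

22


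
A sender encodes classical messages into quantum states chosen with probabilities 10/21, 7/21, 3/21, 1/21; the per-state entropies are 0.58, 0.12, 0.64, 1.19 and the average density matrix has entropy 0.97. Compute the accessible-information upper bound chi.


chi = S(rho) - sum_i p_i * S(rho_i)
Weighted entropy = 10/21 * 0.58 + 7/21 * 0.12 + 3/21 * 0.64 + 1/21 * 1.19
= 0.4643
chi = 0.97 - 0.4643
= 0.5057

0.5057


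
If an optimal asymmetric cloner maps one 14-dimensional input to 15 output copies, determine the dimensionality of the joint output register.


Output space = H^(tensor 15) where dim(H) = 14
dim = 14^15
= 196 (after 2 factors)
= 2744 (after 3 factors)
= 38416 (after 4 factors)
= 537824 (after 5 factors)
= 7529536 (after 6 factors)
= 105413504 (after 7 factors)
= 1475789056 (after 8 factors)
= 20661046784 (after 9 factors)
= 289254654976 (after 10 factors)
= 4049565169664 (after 11 factors)
= 56693912375296 (after 12 factors)
= 793714773254144 (after 13 factors)
= 11112006825558016 (after 14 factors)
= 155568095557812224 (after 15 factors)
= 155568095557812224

155568095557812224


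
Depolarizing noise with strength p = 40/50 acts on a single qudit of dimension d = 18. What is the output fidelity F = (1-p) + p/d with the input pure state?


F = (1-p) + p/d
= (1 - 0.8000) + 0.8000/18
= 0.2000 + 0.0444
= 0.2444

0.2444


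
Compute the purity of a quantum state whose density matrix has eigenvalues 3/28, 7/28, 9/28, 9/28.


tr(rho^2) = sum of eigenvalues squared
= (3/28)^2 + (7/28)^2 + (9/28)^2 + (9/28)^2
= (9 + 49 + 81 + 81) / 784
= 220/784
= 0.2806

0.2806


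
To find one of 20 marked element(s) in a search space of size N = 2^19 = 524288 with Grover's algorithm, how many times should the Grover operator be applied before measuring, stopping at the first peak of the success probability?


After j Grover iterations the success probability is P(j) = sin^2((2j+1)*theta), where sin(theta) = sqrt(k/N).
N = 2^19 = 524288, k = 20
sin(theta) = sqrt(k/N) = 0.006176323555
theta = arcsin(sqrt(k/N)) = 0.006176362824 rad
P(j) reaches its first maximum when (2j+1)*theta is as close as possible to pi/2, i.e. j = round(pi/(4*theta) - 1/2).
pi/(4*theta) - 1/2 = 126.6619
(For comparison, the common estimate pi/4 * sqrt(N/k) = 127.1627; the exact maximiser is used here.)
Optimal iterations = 127

127


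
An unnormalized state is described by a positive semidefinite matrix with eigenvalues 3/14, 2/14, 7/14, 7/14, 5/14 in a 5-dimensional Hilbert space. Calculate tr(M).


tr(M) = sum of eigenvalues
= 3/14 + 2/14 + 7/14 + 7/14 + 5/14
= 24/14
= 1.7143

1.7143


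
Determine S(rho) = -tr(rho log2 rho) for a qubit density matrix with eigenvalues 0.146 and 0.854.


S = -p*log2(p) - (1-p)*log2(1-p)
p = 0.1460, 1-p = 0.8540
= -0.1460 * log2(0.1460) - 0.8540 * log2(0.8540)
= -(-0.4053) - (-0.1944)
= 0.5997

0.5997


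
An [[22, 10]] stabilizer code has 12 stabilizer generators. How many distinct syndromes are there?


Each stabilizer generator gives a binary (+1 or -1) measurement outcome.
With 12 independent generators:
Total syndromes = 2^12
= 4096

4096


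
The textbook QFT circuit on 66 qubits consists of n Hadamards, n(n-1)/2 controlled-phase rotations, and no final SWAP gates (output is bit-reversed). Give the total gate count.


Hadamard gates: 66
Controlled rotations: n*(n-1)/2 = 66*65/2 = 2145
SWAP gates: 0 (omitted)
Total = 66 + 2145
= 2211

2211


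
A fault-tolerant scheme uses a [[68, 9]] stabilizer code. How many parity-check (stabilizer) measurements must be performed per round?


For an [[n,k]] stabilizer code:
Number of stabilizer generators = n - k
= 68 - 9
= 59

59


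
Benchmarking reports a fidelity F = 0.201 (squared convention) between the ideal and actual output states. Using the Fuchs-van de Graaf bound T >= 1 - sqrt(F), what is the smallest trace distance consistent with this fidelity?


Fuchs-van de Graaf (squared-fidelity convention): 1 - sqrt(F) <= T <= sqrt(1 - F).
Lower bound: T >= 1 - sqrt(F)
sqrt(F) = sqrt(0.201) = 0.4483
T >= 1 - 0.4483
T >= 0.5517

0.5517


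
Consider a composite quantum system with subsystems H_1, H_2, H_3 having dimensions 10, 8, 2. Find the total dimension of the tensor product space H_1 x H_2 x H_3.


dim(H_1 x H_2 x H_3) = 10 * 8 * 2
= 80 * 2
= 160

160


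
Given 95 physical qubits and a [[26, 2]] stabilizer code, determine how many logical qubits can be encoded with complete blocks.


Each code block uses 26 physical qubits for 2 logical qubit(s).
Number of complete blocks = floor(95 / 26) = 3
Logical qubits = 3 * 2
= 6

6


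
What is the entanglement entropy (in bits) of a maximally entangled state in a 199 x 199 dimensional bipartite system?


For a maximally entangled state in d x d:
S = log2(d) = log2(199)
= 7.6366

7.6366


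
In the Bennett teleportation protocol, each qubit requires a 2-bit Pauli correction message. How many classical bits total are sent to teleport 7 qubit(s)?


Quantum teleportation requires 2 classical bits per qubit teleported.
7 qubit(s) -> 2 * 7 = 14 classical bits

14


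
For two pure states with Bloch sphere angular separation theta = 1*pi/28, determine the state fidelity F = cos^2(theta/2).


For states separated by angle theta on Bloch sphere:
F = cos^2(theta/2)
theta = 1*pi/28 = 0.1122
theta/2 = 0.0561
cos(theta/2) = 0.9984
F = 0.9969

0.9969


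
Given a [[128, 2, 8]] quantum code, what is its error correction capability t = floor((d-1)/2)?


Code parameters: [[128, 2, 8]], distance d = 8.
Number of correctable errors = floor((d-1)/2)
= floor((8 - 1)/2)
= floor(7/2)
= 3

3


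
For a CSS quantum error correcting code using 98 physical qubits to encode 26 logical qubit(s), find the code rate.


Code rate R = k/n
= 26/98
= 0.2653

0.2653


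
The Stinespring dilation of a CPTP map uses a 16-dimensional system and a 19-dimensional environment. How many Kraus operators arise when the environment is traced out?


Tracing out the environment in an orthonormal basis {|i>_E} gives Kraus operators K_i = <i|_E U |0>_E.
Number of Kraus operators = dim(H_env) = d_env
= 19

19
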